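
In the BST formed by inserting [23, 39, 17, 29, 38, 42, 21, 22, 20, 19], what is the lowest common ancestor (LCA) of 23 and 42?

Tree insertion order: [23, 39, 17, 29, 38, 42, 21, 22, 20, 19]
Tree (level-order array): [23, 17, 39, None, 21, 29, 42, 20, 22, None, 38, None, None, 19]
In a BST, the LCA of p=23, q=42 is the first node v on the
root-to-leaf path with p <= v <= q (go left if both < v, right if both > v).
Walk from root:
  at 23: 23 <= 23 <= 42, this is the LCA
LCA = 23


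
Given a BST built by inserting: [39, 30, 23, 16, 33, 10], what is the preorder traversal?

Tree insertion order: [39, 30, 23, 16, 33, 10]
Tree (level-order array): [39, 30, None, 23, 33, 16, None, None, None, 10]
Preorder traversal: [39, 30, 23, 16, 10, 33]


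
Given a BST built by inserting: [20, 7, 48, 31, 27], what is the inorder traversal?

Tree insertion order: [20, 7, 48, 31, 27]
Tree (level-order array): [20, 7, 48, None, None, 31, None, 27]
Inorder traversal: [7, 20, 27, 31, 48]


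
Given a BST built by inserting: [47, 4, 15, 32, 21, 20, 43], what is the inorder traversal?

Tree insertion order: [47, 4, 15, 32, 21, 20, 43]
Tree (level-order array): [47, 4, None, None, 15, None, 32, 21, 43, 20]
Inorder traversal: [4, 15, 20, 21, 32, 43, 47]


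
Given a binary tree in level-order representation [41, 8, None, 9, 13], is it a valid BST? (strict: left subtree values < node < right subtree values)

Level-order array: [41, 8, None, 9, 13]
Validate using subtree bounds (lo, hi): at each node, require lo < value < hi,
then recurse left with hi=value and right with lo=value.
Preorder trace (stopping at first violation):
  at node 41 with bounds (-inf, +inf): OK
  at node 8 with bounds (-inf, 41): OK
  at node 9 with bounds (-inf, 8): VIOLATION
Node 9 violates its bound: not (-inf < 9 < 8).
Result: Not a valid BST


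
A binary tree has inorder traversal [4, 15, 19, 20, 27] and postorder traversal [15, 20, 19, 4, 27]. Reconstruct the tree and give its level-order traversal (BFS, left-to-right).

Inorder:   [4, 15, 19, 20, 27]
Postorder: [15, 20, 19, 4, 27]
Algorithm: postorder visits root last, so walk postorder right-to-left;
each value is the root of the current inorder slice — split it at that
value, recurse on the right subtree first, then the left.
Recursive splits:
  root=27; inorder splits into left=[4, 15, 19, 20], right=[]
  root=4; inorder splits into left=[], right=[15, 19, 20]
  root=19; inorder splits into left=[15], right=[20]
  root=20; inorder splits into left=[], right=[]
  root=15; inorder splits into left=[], right=[]
Reconstructed level-order: [27, 4, 19, 15, 20]


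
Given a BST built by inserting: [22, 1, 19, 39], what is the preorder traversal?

Tree insertion order: [22, 1, 19, 39]
Tree (level-order array): [22, 1, 39, None, 19]
Preorder traversal: [22, 1, 19, 39]


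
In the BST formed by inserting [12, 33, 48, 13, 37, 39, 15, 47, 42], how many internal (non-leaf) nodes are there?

Tree built from: [12, 33, 48, 13, 37, 39, 15, 47, 42]
Tree (level-order array): [12, None, 33, 13, 48, None, 15, 37, None, None, None, None, 39, None, 47, 42]
Rule: An internal node has at least one child.
Per-node child counts:
  node 12: 1 child(ren)
  node 33: 2 child(ren)
  node 13: 1 child(ren)
  node 15: 0 child(ren)
  node 48: 1 child(ren)
  node 37: 1 child(ren)
  node 39: 1 child(ren)
  node 47: 1 child(ren)
  node 42: 0 child(ren)
Matching nodes: [12, 33, 13, 48, 37, 39, 47]
Count of internal (non-leaf) nodes: 7


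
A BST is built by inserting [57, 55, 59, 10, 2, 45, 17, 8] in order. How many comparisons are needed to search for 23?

Search path for 23: 57 -> 55 -> 10 -> 45 -> 17
Found: False
Comparisons: 5


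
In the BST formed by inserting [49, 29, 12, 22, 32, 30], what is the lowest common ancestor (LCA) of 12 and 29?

Tree insertion order: [49, 29, 12, 22, 32, 30]
Tree (level-order array): [49, 29, None, 12, 32, None, 22, 30]
In a BST, the LCA of p=12, q=29 is the first node v on the
root-to-leaf path with p <= v <= q (go left if both < v, right if both > v).
Walk from root:
  at 49: both 12 and 29 < 49, go left
  at 29: 12 <= 29 <= 29, this is the LCA
LCA = 29


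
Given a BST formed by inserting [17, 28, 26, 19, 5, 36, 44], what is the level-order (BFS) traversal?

Tree insertion order: [17, 28, 26, 19, 5, 36, 44]
Tree (level-order array): [17, 5, 28, None, None, 26, 36, 19, None, None, 44]
BFS from the root, enqueuing left then right child of each popped node:
  queue [17] -> pop 17, enqueue [5, 28], visited so far: [17]
  queue [5, 28] -> pop 5, enqueue [none], visited so far: [17, 5]
  queue [28] -> pop 28, enqueue [26, 36], visited so far: [17, 5, 28]
  queue [26, 36] -> pop 26, enqueue [19], visited so far: [17, 5, 28, 26]
  queue [36, 19] -> pop 36, enqueue [44], visited so far: [17, 5, 28, 26, 36]
  queue [19, 44] -> pop 19, enqueue [none], visited so far: [17, 5, 28, 26, 36, 19]
  queue [44] -> pop 44, enqueue [none], visited so far: [17, 5, 28, 26, 36, 19, 44]
Result: [17, 5, 28, 26, 36, 19, 44]


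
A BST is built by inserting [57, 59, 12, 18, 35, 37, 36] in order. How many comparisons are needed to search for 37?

Search path for 37: 57 -> 12 -> 18 -> 35 -> 37
Found: True
Comparisons: 5


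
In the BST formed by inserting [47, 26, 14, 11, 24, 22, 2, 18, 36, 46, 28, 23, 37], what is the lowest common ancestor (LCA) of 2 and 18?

Tree insertion order: [47, 26, 14, 11, 24, 22, 2, 18, 36, 46, 28, 23, 37]
Tree (level-order array): [47, 26, None, 14, 36, 11, 24, 28, 46, 2, None, 22, None, None, None, 37, None, None, None, 18, 23]
In a BST, the LCA of p=2, q=18 is the first node v on the
root-to-leaf path with p <= v <= q (go left if both < v, right if both > v).
Walk from root:
  at 47: both 2 and 18 < 47, go left
  at 26: both 2 and 18 < 26, go left
  at 14: 2 <= 14 <= 18, this is the LCA
LCA = 14


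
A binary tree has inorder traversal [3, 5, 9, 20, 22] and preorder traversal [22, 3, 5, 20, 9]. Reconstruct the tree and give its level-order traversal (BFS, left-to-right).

Inorder:  [3, 5, 9, 20, 22]
Preorder: [22, 3, 5, 20, 9]
Algorithm: preorder visits root first, so consume preorder in order;
for each root, split the current inorder slice at that value into
left-subtree inorder and right-subtree inorder, then recurse.
Recursive splits:
  root=22; inorder splits into left=[3, 5, 9, 20], right=[]
  root=3; inorder splits into left=[], right=[5, 9, 20]
  root=5; inorder splits into left=[], right=[9, 20]
  root=20; inorder splits into left=[9], right=[]
  root=9; inorder splits into left=[], right=[]
Reconstructed level-order: [22, 3, 5, 20, 9]


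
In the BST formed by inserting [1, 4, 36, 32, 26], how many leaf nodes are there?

Tree built from: [1, 4, 36, 32, 26]
Tree (level-order array): [1, None, 4, None, 36, 32, None, 26]
Rule: A leaf has 0 children.
Per-node child counts:
  node 1: 1 child(ren)
  node 4: 1 child(ren)
  node 36: 1 child(ren)
  node 32: 1 child(ren)
  node 26: 0 child(ren)
Matching nodes: [26]
Count of leaf nodes: 1


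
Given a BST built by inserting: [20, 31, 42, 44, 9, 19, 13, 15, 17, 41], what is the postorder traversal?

Tree insertion order: [20, 31, 42, 44, 9, 19, 13, 15, 17, 41]
Tree (level-order array): [20, 9, 31, None, 19, None, 42, 13, None, 41, 44, None, 15, None, None, None, None, None, 17]
Postorder traversal: [17, 15, 13, 19, 9, 41, 44, 42, 31, 20]


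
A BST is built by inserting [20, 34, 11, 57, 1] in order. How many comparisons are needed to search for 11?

Search path for 11: 20 -> 11
Found: True
Comparisons: 2


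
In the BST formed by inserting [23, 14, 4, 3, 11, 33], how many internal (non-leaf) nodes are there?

Tree built from: [23, 14, 4, 3, 11, 33]
Tree (level-order array): [23, 14, 33, 4, None, None, None, 3, 11]
Rule: An internal node has at least one child.
Per-node child counts:
  node 23: 2 child(ren)
  node 14: 1 child(ren)
  node 4: 2 child(ren)
  node 3: 0 child(ren)
  node 11: 0 child(ren)
  node 33: 0 child(ren)
Matching nodes: [23, 14, 4]
Count of internal (non-leaf) nodes: 3


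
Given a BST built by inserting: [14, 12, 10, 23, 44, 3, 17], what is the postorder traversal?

Tree insertion order: [14, 12, 10, 23, 44, 3, 17]
Tree (level-order array): [14, 12, 23, 10, None, 17, 44, 3]
Postorder traversal: [3, 10, 12, 17, 44, 23, 14]


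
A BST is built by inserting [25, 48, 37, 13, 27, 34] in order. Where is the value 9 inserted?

Starting tree (level order): [25, 13, 48, None, None, 37, None, 27, None, None, 34]
Insertion path: 25 -> 13
Result: insert 9 as left child of 13
Final tree (level order): [25, 13, 48, 9, None, 37, None, None, None, 27, None, None, 34]


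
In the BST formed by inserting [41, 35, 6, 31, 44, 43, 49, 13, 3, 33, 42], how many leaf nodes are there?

Tree built from: [41, 35, 6, 31, 44, 43, 49, 13, 3, 33, 42]
Tree (level-order array): [41, 35, 44, 6, None, 43, 49, 3, 31, 42, None, None, None, None, None, 13, 33]
Rule: A leaf has 0 children.
Per-node child counts:
  node 41: 2 child(ren)
  node 35: 1 child(ren)
  node 6: 2 child(ren)
  node 3: 0 child(ren)
  node 31: 2 child(ren)
  node 13: 0 child(ren)
  node 33: 0 child(ren)
  node 44: 2 child(ren)
  node 43: 1 child(ren)
  node 42: 0 child(ren)
  node 49: 0 child(ren)
Matching nodes: [3, 13, 33, 42, 49]
Count of leaf nodes: 5


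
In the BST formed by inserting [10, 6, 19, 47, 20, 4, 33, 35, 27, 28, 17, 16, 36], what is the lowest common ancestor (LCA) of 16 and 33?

Tree insertion order: [10, 6, 19, 47, 20, 4, 33, 35, 27, 28, 17, 16, 36]
Tree (level-order array): [10, 6, 19, 4, None, 17, 47, None, None, 16, None, 20, None, None, None, None, 33, 27, 35, None, 28, None, 36]
In a BST, the LCA of p=16, q=33 is the first node v on the
root-to-leaf path with p <= v <= q (go left if both < v, right if both > v).
Walk from root:
  at 10: both 16 and 33 > 10, go right
  at 19: 16 <= 19 <= 33, this is the LCA
LCA = 19


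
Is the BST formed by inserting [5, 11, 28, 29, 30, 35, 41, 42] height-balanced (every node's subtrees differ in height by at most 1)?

Tree (level-order array): [5, None, 11, None, 28, None, 29, None, 30, None, 35, None, 41, None, 42]
Definition: a tree is height-balanced if, at every node, |h(left) - h(right)| <= 1 (empty subtree has height -1).
Bottom-up per-node check:
  node 42: h_left=-1, h_right=-1, diff=0 [OK], height=0
  node 41: h_left=-1, h_right=0, diff=1 [OK], height=1
  node 35: h_left=-1, h_right=1, diff=2 [FAIL (|-1-1|=2 > 1)], height=2
  node 30: h_left=-1, h_right=2, diff=3 [FAIL (|-1-2|=3 > 1)], height=3
  node 29: h_left=-1, h_right=3, diff=4 [FAIL (|-1-3|=4 > 1)], height=4
  node 28: h_left=-1, h_right=4, diff=5 [FAIL (|-1-4|=5 > 1)], height=5
  node 11: h_left=-1, h_right=5, diff=6 [FAIL (|-1-5|=6 > 1)], height=6
  node 5: h_left=-1, h_right=6, diff=7 [FAIL (|-1-6|=7 > 1)], height=7
Node 35 violates the condition: |-1 - 1| = 2 > 1.
Result: Not balanced


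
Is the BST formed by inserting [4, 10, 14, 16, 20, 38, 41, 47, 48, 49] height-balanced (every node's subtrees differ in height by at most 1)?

Tree (level-order array): [4, None, 10, None, 14, None, 16, None, 20, None, 38, None, 41, None, 47, None, 48, None, 49]
Definition: a tree is height-balanced if, at every node, |h(left) - h(right)| <= 1 (empty subtree has height -1).
Bottom-up per-node check:
  node 49: h_left=-1, h_right=-1, diff=0 [OK], height=0
  node 48: h_left=-1, h_right=0, diff=1 [OK], height=1
  node 47: h_left=-1, h_right=1, diff=2 [FAIL (|-1-1|=2 > 1)], height=2
  node 41: h_left=-1, h_right=2, diff=3 [FAIL (|-1-2|=3 > 1)], height=3
  node 38: h_left=-1, h_right=3, diff=4 [FAIL (|-1-3|=4 > 1)], height=4
  node 20: h_left=-1, h_right=4, diff=5 [FAIL (|-1-4|=5 > 1)], height=5
  node 16: h_left=-1, h_right=5, diff=6 [FAIL (|-1-5|=6 > 1)], height=6
  node 14: h_left=-1, h_right=6, diff=7 [FAIL (|-1-6|=7 > 1)], height=7
  node 10: h_left=-1, h_right=7, diff=8 [FAIL (|-1-7|=8 > 1)], height=8
  node 4: h_left=-1, h_right=8, diff=9 [FAIL (|-1-8|=9 > 1)], height=9
Node 47 violates the condition: |-1 - 1| = 2 > 1.
Result: Not balanced


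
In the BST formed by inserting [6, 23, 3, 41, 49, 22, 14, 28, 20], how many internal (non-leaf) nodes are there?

Tree built from: [6, 23, 3, 41, 49, 22, 14, 28, 20]
Tree (level-order array): [6, 3, 23, None, None, 22, 41, 14, None, 28, 49, None, 20]
Rule: An internal node has at least one child.
Per-node child counts:
  node 6: 2 child(ren)
  node 3: 0 child(ren)
  node 23: 2 child(ren)
  node 22: 1 child(ren)
  node 14: 1 child(ren)
  node 20: 0 child(ren)
  node 41: 2 child(ren)
  node 28: 0 child(ren)
  node 49: 0 child(ren)
Matching nodes: [6, 23, 22, 14, 41]
Count of internal (non-leaf) nodes: 5


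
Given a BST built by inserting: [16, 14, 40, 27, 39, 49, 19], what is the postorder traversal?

Tree insertion order: [16, 14, 40, 27, 39, 49, 19]
Tree (level-order array): [16, 14, 40, None, None, 27, 49, 19, 39]
Postorder traversal: [14, 19, 39, 27, 49, 40, 16]


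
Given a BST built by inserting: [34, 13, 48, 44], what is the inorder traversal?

Tree insertion order: [34, 13, 48, 44]
Tree (level-order array): [34, 13, 48, None, None, 44]
Inorder traversal: [13, 34, 44, 48]


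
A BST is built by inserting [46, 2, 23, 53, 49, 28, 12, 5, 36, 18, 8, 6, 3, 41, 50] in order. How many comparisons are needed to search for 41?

Search path for 41: 46 -> 2 -> 23 -> 28 -> 36 -> 41
Found: True
Comparisons: 6


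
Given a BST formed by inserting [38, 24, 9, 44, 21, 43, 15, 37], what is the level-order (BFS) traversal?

Tree insertion order: [38, 24, 9, 44, 21, 43, 15, 37]
Tree (level-order array): [38, 24, 44, 9, 37, 43, None, None, 21, None, None, None, None, 15]
BFS from the root, enqueuing left then right child of each popped node:
  queue [38] -> pop 38, enqueue [24, 44], visited so far: [38]
  queue [24, 44] -> pop 24, enqueue [9, 37], visited so far: [38, 24]
  queue [44, 9, 37] -> pop 44, enqueue [43], visited so far: [38, 24, 44]
  queue [9, 37, 43] -> pop 9, enqueue [21], visited so far: [38, 24, 44, 9]
  queue [37, 43, 21] -> pop 37, enqueue [none], visited so far: [38, 24, 44, 9, 37]
  queue [43, 21] -> pop 43, enqueue [none], visited so far: [38, 24, 44, 9, 37, 43]
  queue [21] -> pop 21, enqueue [15], visited so far: [38, 24, 44, 9, 37, 43, 21]
  queue [15] -> pop 15, enqueue [none], visited so far: [38, 24, 44, 9, 37, 43, 21, 15]
Result: [38, 24, 44, 9, 37, 43, 21, 15]


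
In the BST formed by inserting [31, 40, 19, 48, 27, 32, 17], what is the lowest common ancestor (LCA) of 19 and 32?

Tree insertion order: [31, 40, 19, 48, 27, 32, 17]
Tree (level-order array): [31, 19, 40, 17, 27, 32, 48]
In a BST, the LCA of p=19, q=32 is the first node v on the
root-to-leaf path with p <= v <= q (go left if both < v, right if both > v).
Walk from root:
  at 31: 19 <= 31 <= 32, this is the LCA
LCA = 31


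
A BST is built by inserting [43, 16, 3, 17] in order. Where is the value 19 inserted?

Starting tree (level order): [43, 16, None, 3, 17]
Insertion path: 43 -> 16 -> 17
Result: insert 19 as right child of 17
Final tree (level order): [43, 16, None, 3, 17, None, None, None, 19]


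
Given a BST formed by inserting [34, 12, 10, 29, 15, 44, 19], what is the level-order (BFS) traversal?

Tree insertion order: [34, 12, 10, 29, 15, 44, 19]
Tree (level-order array): [34, 12, 44, 10, 29, None, None, None, None, 15, None, None, 19]
BFS from the root, enqueuing left then right child of each popped node:
  queue [34] -> pop 34, enqueue [12, 44], visited so far: [34]
  queue [12, 44] -> pop 12, enqueue [10, 29], visited so far: [34, 12]
  queue [44, 10, 29] -> pop 44, enqueue [none], visited so far: [34, 12, 44]
  queue [10, 29] -> pop 10, enqueue [none], visited so far: [34, 12, 44, 10]
  queue [29] -> pop 29, enqueue [15], visited so far: [34, 12, 44, 10, 29]
  queue [15] -> pop 15, enqueue [19], visited so far: [34, 12, 44, 10, 29, 15]
  queue [19] -> pop 19, enqueue [none], visited so far: [34, 12, 44, 10, 29, 15, 19]
Result: [34, 12, 44, 10, 29, 15, 19]


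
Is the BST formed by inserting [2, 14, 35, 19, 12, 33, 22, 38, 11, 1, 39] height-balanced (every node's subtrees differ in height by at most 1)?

Tree (level-order array): [2, 1, 14, None, None, 12, 35, 11, None, 19, 38, None, None, None, 33, None, 39, 22]
Definition: a tree is height-balanced if, at every node, |h(left) - h(right)| <= 1 (empty subtree has height -1).
Bottom-up per-node check:
  node 1: h_left=-1, h_right=-1, diff=0 [OK], height=0
  node 11: h_left=-1, h_right=-1, diff=0 [OK], height=0
  node 12: h_left=0, h_right=-1, diff=1 [OK], height=1
  node 22: h_left=-1, h_right=-1, diff=0 [OK], height=0
  node 33: h_left=0, h_right=-1, diff=1 [OK], height=1
  node 19: h_left=-1, h_right=1, diff=2 [FAIL (|-1-1|=2 > 1)], height=2
  node 39: h_left=-1, h_right=-1, diff=0 [OK], height=0
  node 38: h_left=-1, h_right=0, diff=1 [OK], height=1
  node 35: h_left=2, h_right=1, diff=1 [OK], height=3
  node 14: h_left=1, h_right=3, diff=2 [FAIL (|1-3|=2 > 1)], height=4
  node 2: h_left=0, h_right=4, diff=4 [FAIL (|0-4|=4 > 1)], height=5
Node 19 violates the condition: |-1 - 1| = 2 > 1.
Result: Not balanced


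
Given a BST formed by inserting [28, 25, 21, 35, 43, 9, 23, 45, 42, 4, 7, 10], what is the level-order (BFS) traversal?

Tree insertion order: [28, 25, 21, 35, 43, 9, 23, 45, 42, 4, 7, 10]
Tree (level-order array): [28, 25, 35, 21, None, None, 43, 9, 23, 42, 45, 4, 10, None, None, None, None, None, None, None, 7]
BFS from the root, enqueuing left then right child of each popped node:
  queue [28] -> pop 28, enqueue [25, 35], visited so far: [28]
  queue [25, 35] -> pop 25, enqueue [21], visited so far: [28, 25]
  queue [35, 21] -> pop 35, enqueue [43], visited so far: [28, 25, 35]
  queue [21, 43] -> pop 21, enqueue [9, 23], visited so far: [28, 25, 35, 21]
  queue [43, 9, 23] -> pop 43, enqueue [42, 45], visited so far: [28, 25, 35, 21, 43]
  queue [9, 23, 42, 45] -> pop 9, enqueue [4, 10], visited so far: [28, 25, 35, 21, 43, 9]
  queue [23, 42, 45, 4, 10] -> pop 23, enqueue [none], visited so far: [28, 25, 35, 21, 43, 9, 23]
  queue [42, 45, 4, 10] -> pop 42, enqueue [none], visited so far: [28, 25, 35, 21, 43, 9, 23, 42]
  queue [45, 4, 10] -> pop 45, enqueue [none], visited so far: [28, 25, 35, 21, 43, 9, 23, 42, 45]
  queue [4, 10] -> pop 4, enqueue [7], visited so far: [28, 25, 35, 21, 43, 9, 23, 42, 45, 4]
  queue [10, 7] -> pop 10, enqueue [none], visited so far: [28, 25, 35, 21, 43, 9, 23, 42, 45, 4, 10]
  queue [7] -> pop 7, enqueue [none], visited so far: [28, 25, 35, 21, 43, 9, 23, 42, 45, 4, 10, 7]
Result: [28, 25, 35, 21, 43, 9, 23, 42, 45, 4, 10, 7]


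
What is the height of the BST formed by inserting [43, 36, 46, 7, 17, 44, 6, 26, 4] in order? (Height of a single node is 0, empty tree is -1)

Insertion order: [43, 36, 46, 7, 17, 44, 6, 26, 4]
Tree (level-order array): [43, 36, 46, 7, None, 44, None, 6, 17, None, None, 4, None, None, 26]
Compute height bottom-up (empty subtree = -1):
  height(4) = 1 + max(-1, -1) = 0
  height(6) = 1 + max(0, -1) = 1
  height(26) = 1 + max(-1, -1) = 0
  height(17) = 1 + max(-1, 0) = 1
  height(7) = 1 + max(1, 1) = 2
  height(36) = 1 + max(2, -1) = 3
  height(44) = 1 + max(-1, -1) = 0
  height(46) = 1 + max(0, -1) = 1
  height(43) = 1 + max(3, 1) = 4
Height = 4


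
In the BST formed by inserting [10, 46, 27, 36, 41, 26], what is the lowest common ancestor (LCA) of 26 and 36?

Tree insertion order: [10, 46, 27, 36, 41, 26]
Tree (level-order array): [10, None, 46, 27, None, 26, 36, None, None, None, 41]
In a BST, the LCA of p=26, q=36 is the first node v on the
root-to-leaf path with p <= v <= q (go left if both < v, right if both > v).
Walk from root:
  at 10: both 26 and 36 > 10, go right
  at 46: both 26 and 36 < 46, go left
  at 27: 26 <= 27 <= 36, this is the LCA
LCA = 27


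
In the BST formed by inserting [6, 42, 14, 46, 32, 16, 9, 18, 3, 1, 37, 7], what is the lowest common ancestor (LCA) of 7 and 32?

Tree insertion order: [6, 42, 14, 46, 32, 16, 9, 18, 3, 1, 37, 7]
Tree (level-order array): [6, 3, 42, 1, None, 14, 46, None, None, 9, 32, None, None, 7, None, 16, 37, None, None, None, 18]
In a BST, the LCA of p=7, q=32 is the first node v on the
root-to-leaf path with p <= v <= q (go left if both < v, right if both > v).
Walk from root:
  at 6: both 7 and 32 > 6, go right
  at 42: both 7 and 32 < 42, go left
  at 14: 7 <= 14 <= 32, this is the LCA
LCA = 14


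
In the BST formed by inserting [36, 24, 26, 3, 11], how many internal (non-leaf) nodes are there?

Tree built from: [36, 24, 26, 3, 11]
Tree (level-order array): [36, 24, None, 3, 26, None, 11]
Rule: An internal node has at least one child.
Per-node child counts:
  node 36: 1 child(ren)
  node 24: 2 child(ren)
  node 3: 1 child(ren)
  node 11: 0 child(ren)
  node 26: 0 child(ren)
Matching nodes: [36, 24, 3]
Count of internal (non-leaf) nodes: 3


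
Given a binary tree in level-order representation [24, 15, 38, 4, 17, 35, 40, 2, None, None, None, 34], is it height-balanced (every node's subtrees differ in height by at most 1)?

Tree (level-order array): [24, 15, 38, 4, 17, 35, 40, 2, None, None, None, 34]
Definition: a tree is height-balanced if, at every node, |h(left) - h(right)| <= 1 (empty subtree has height -1).
Bottom-up per-node check:
  node 2: h_left=-1, h_right=-1, diff=0 [OK], height=0
  node 4: h_left=0, h_right=-1, diff=1 [OK], height=1
  node 17: h_left=-1, h_right=-1, diff=0 [OK], height=0
  node 15: h_left=1, h_right=0, diff=1 [OK], height=2
  node 34: h_left=-1, h_right=-1, diff=0 [OK], height=0
  node 35: h_left=0, h_right=-1, diff=1 [OK], height=1
  node 40: h_left=-1, h_right=-1, diff=0 [OK], height=0
  node 38: h_left=1, h_right=0, diff=1 [OK], height=2
  node 24: h_left=2, h_right=2, diff=0 [OK], height=3
All nodes satisfy the balance condition.
Result: Balanced


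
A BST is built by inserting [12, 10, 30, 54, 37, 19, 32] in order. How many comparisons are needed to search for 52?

Search path for 52: 12 -> 30 -> 54 -> 37
Found: False
Comparisons: 4


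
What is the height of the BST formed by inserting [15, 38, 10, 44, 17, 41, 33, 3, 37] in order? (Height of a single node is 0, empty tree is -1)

Insertion order: [15, 38, 10, 44, 17, 41, 33, 3, 37]
Tree (level-order array): [15, 10, 38, 3, None, 17, 44, None, None, None, 33, 41, None, None, 37]
Compute height bottom-up (empty subtree = -1):
  height(3) = 1 + max(-1, -1) = 0
  height(10) = 1 + max(0, -1) = 1
  height(37) = 1 + max(-1, -1) = 0
  height(33) = 1 + max(-1, 0) = 1
  height(17) = 1 + max(-1, 1) = 2
  height(41) = 1 + max(-1, -1) = 0
  height(44) = 1 + max(0, -1) = 1
  height(38) = 1 + max(2, 1) = 3
  height(15) = 1 + max(1, 3) = 4
Height = 4


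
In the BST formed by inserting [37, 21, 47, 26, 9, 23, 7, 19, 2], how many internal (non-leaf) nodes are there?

Tree built from: [37, 21, 47, 26, 9, 23, 7, 19, 2]
Tree (level-order array): [37, 21, 47, 9, 26, None, None, 7, 19, 23, None, 2]
Rule: An internal node has at least one child.
Per-node child counts:
  node 37: 2 child(ren)
  node 21: 2 child(ren)
  node 9: 2 child(ren)
  node 7: 1 child(ren)
  node 2: 0 child(ren)
  node 19: 0 child(ren)
  node 26: 1 child(ren)
  node 23: 0 child(ren)
  node 47: 0 child(ren)
Matching nodes: [37, 21, 9, 7, 26]
Count of internal (non-leaf) nodes: 5


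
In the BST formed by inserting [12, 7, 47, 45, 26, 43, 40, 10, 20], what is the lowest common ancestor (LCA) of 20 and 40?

Tree insertion order: [12, 7, 47, 45, 26, 43, 40, 10, 20]
Tree (level-order array): [12, 7, 47, None, 10, 45, None, None, None, 26, None, 20, 43, None, None, 40]
In a BST, the LCA of p=20, q=40 is the first node v on the
root-to-leaf path with p <= v <= q (go left if both < v, right if both > v).
Walk from root:
  at 12: both 20 and 40 > 12, go right
  at 47: both 20 and 40 < 47, go left
  at 45: both 20 and 40 < 45, go left
  at 26: 20 <= 26 <= 40, this is the LCA
LCA = 26


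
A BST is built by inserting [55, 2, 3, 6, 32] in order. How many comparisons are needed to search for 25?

Search path for 25: 55 -> 2 -> 3 -> 6 -> 32
Found: False
Comparisons: 5


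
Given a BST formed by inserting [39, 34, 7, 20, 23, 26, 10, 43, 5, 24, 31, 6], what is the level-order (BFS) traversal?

Tree insertion order: [39, 34, 7, 20, 23, 26, 10, 43, 5, 24, 31, 6]
Tree (level-order array): [39, 34, 43, 7, None, None, None, 5, 20, None, 6, 10, 23, None, None, None, None, None, 26, 24, 31]
BFS from the root, enqueuing left then right child of each popped node:
  queue [39] -> pop 39, enqueue [34, 43], visited so far: [39]
  queue [34, 43] -> pop 34, enqueue [7], visited so far: [39, 34]
  queue [43, 7] -> pop 43, enqueue [none], visited so far: [39, 34, 43]
  queue [7] -> pop 7, enqueue [5, 20], visited so far: [39, 34, 43, 7]
  queue [5, 20] -> pop 5, enqueue [6], visited so far: [39, 34, 43, 7, 5]
  queue [20, 6] -> pop 20, enqueue [10, 23], visited so far: [39, 34, 43, 7, 5, 20]
  queue [6, 10, 23] -> pop 6, enqueue [none], visited so far: [39, 34, 43, 7, 5, 20, 6]
  queue [10, 23] -> pop 10, enqueue [none], visited so far: [39, 34, 43, 7, 5, 20, 6, 10]
  queue [23] -> pop 23, enqueue [26], visited so far: [39, 34, 43, 7, 5, 20, 6, 10, 23]
  queue [26] -> pop 26, enqueue [24, 31], visited so far: [39, 34, 43, 7, 5, 20, 6, 10, 23, 26]
  queue [24, 31] -> pop 24, enqueue [none], visited so far: [39, 34, 43, 7, 5, 20, 6, 10, 23, 26, 24]
  queue [31] -> pop 31, enqueue [none], visited so far: [39, 34, 43, 7, 5, 20, 6, 10, 23, 26, 24, 31]
Result: [39, 34, 43, 7, 5, 20, 6, 10, 23, 26, 24, 31]


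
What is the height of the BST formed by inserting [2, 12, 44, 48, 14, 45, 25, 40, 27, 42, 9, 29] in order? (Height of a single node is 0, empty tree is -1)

Insertion order: [2, 12, 44, 48, 14, 45, 25, 40, 27, 42, 9, 29]
Tree (level-order array): [2, None, 12, 9, 44, None, None, 14, 48, None, 25, 45, None, None, 40, None, None, 27, 42, None, 29]
Compute height bottom-up (empty subtree = -1):
  height(9) = 1 + max(-1, -1) = 0
  height(29) = 1 + max(-1, -1) = 0
  height(27) = 1 + max(-1, 0) = 1
  height(42) = 1 + max(-1, -1) = 0
  height(40) = 1 + max(1, 0) = 2
  height(25) = 1 + max(-1, 2) = 3
  height(14) = 1 + max(-1, 3) = 4
  height(45) = 1 + max(-1, -1) = 0
  height(48) = 1 + max(0, -1) = 1
  height(44) = 1 + max(4, 1) = 5
  height(12) = 1 + max(0, 5) = 6
  height(2) = 1 + max(-1, 6) = 7
Height = 7


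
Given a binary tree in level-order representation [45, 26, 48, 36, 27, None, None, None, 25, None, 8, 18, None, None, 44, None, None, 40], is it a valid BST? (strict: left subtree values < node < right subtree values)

Level-order array: [45, 26, 48, 36, 27, None, None, None, 25, None, 8, 18, None, None, 44, None, None, 40]
Validate using subtree bounds (lo, hi): at each node, require lo < value < hi,
then recurse left with hi=value and right with lo=value.
Preorder trace (stopping at first violation):
  at node 45 with bounds (-inf, +inf): OK
  at node 26 with bounds (-inf, 45): OK
  at node 36 with bounds (-inf, 26): VIOLATION
Node 36 violates its bound: not (-inf < 36 < 26).
Result: Not a valid BST


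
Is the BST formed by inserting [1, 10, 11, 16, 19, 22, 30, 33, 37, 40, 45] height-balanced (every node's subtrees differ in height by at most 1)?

Tree (level-order array): [1, None, 10, None, 11, None, 16, None, 19, None, 22, None, 30, None, 33, None, 37, None, 40, None, 45]
Definition: a tree is height-balanced if, at every node, |h(left) - h(right)| <= 1 (empty subtree has height -1).
Bottom-up per-node check:
  node 45: h_left=-1, h_right=-1, diff=0 [OK], height=0
  node 40: h_left=-1, h_right=0, diff=1 [OK], height=1
  node 37: h_left=-1, h_right=1, diff=2 [FAIL (|-1-1|=2 > 1)], height=2
  node 33: h_left=-1, h_right=2, diff=3 [FAIL (|-1-2|=3 > 1)], height=3
  node 30: h_left=-1, h_right=3, diff=4 [FAIL (|-1-3|=4 > 1)], height=4
  node 22: h_left=-1, h_right=4, diff=5 [FAIL (|-1-4|=5 > 1)], height=5
  node 19: h_left=-1, h_right=5, diff=6 [FAIL (|-1-5|=6 > 1)], height=6
  node 16: h_left=-1, h_right=6, diff=7 [FAIL (|-1-6|=7 > 1)], height=7
  node 11: h_left=-1, h_right=7, diff=8 [FAIL (|-1-7|=8 > 1)], height=8
  node 10: h_left=-1, h_right=8, diff=9 [FAIL (|-1-8|=9 > 1)], height=9
  node 1: h_left=-1, h_right=9, diff=10 [FAIL (|-1-9|=10 > 1)], height=10
Node 37 violates the condition: |-1 - 1| = 2 > 1.
Result: Not balanced


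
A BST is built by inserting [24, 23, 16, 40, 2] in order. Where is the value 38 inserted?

Starting tree (level order): [24, 23, 40, 16, None, None, None, 2]
Insertion path: 24 -> 40
Result: insert 38 as left child of 40
Final tree (level order): [24, 23, 40, 16, None, 38, None, 2]


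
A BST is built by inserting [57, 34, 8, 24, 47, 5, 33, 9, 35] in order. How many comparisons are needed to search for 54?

Search path for 54: 57 -> 34 -> 47
Found: False
Comparisons: 3


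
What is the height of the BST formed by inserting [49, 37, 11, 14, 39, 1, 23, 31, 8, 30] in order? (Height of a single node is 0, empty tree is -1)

Insertion order: [49, 37, 11, 14, 39, 1, 23, 31, 8, 30]
Tree (level-order array): [49, 37, None, 11, 39, 1, 14, None, None, None, 8, None, 23, None, None, None, 31, 30]
Compute height bottom-up (empty subtree = -1):
  height(8) = 1 + max(-1, -1) = 0
  height(1) = 1 + max(-1, 0) = 1
  height(30) = 1 + max(-1, -1) = 0
  height(31) = 1 + max(0, -1) = 1
  height(23) = 1 + max(-1, 1) = 2
  height(14) = 1 + max(-1, 2) = 3
  height(11) = 1 + max(1, 3) = 4
  height(39) = 1 + max(-1, -1) = 0
  height(37) = 1 + max(4, 0) = 5
  height(49) = 1 + max(5, -1) = 6
Height = 6


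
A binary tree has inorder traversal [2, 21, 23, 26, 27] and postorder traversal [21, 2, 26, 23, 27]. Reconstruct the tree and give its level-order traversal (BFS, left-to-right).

Inorder:   [2, 21, 23, 26, 27]
Postorder: [21, 2, 26, 23, 27]
Algorithm: postorder visits root last, so walk postorder right-to-left;
each value is the root of the current inorder slice — split it at that
value, recurse on the right subtree first, then the left.
Recursive splits:
  root=27; inorder splits into left=[2, 21, 23, 26], right=[]
  root=23; inorder splits into left=[2, 21], right=[26]
  root=26; inorder splits into left=[], right=[]
  root=2; inorder splits into left=[], right=[21]
  root=21; inorder splits into left=[], right=[]
Reconstructed level-order: [27, 23, 2, 26, 21]


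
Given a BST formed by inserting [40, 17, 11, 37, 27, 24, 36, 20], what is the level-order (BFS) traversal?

Tree insertion order: [40, 17, 11, 37, 27, 24, 36, 20]
Tree (level-order array): [40, 17, None, 11, 37, None, None, 27, None, 24, 36, 20]
BFS from the root, enqueuing left then right child of each popped node:
  queue [40] -> pop 40, enqueue [17], visited so far: [40]
  queue [17] -> pop 17, enqueue [11, 37], visited so far: [40, 17]
  queue [11, 37] -> pop 11, enqueue [none], visited so far: [40, 17, 11]
  queue [37] -> pop 37, enqueue [27], visited so far: [40, 17, 11, 37]
  queue [27] -> pop 27, enqueue [24, 36], visited so far: [40, 17, 11, 37, 27]
  queue [24, 36] -> pop 24, enqueue [20], visited so far: [40, 17, 11, 37, 27, 24]
  queue [36, 20] -> pop 36, enqueue [none], visited so far: [40, 17, 11, 37, 27, 24, 36]
  queue [20] -> pop 20, enqueue [none], visited so far: [40, 17, 11, 37, 27, 24, 36, 20]
Result: [40, 17, 11, 37, 27, 24, 36, 20]


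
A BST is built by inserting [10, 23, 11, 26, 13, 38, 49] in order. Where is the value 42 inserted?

Starting tree (level order): [10, None, 23, 11, 26, None, 13, None, 38, None, None, None, 49]
Insertion path: 10 -> 23 -> 26 -> 38 -> 49
Result: insert 42 as left child of 49
Final tree (level order): [10, None, 23, 11, 26, None, 13, None, 38, None, None, None, 49, 42]


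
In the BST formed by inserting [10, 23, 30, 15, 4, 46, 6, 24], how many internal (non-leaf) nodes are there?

Tree built from: [10, 23, 30, 15, 4, 46, 6, 24]
Tree (level-order array): [10, 4, 23, None, 6, 15, 30, None, None, None, None, 24, 46]
Rule: An internal node has at least one child.
Per-node child counts:
  node 10: 2 child(ren)
  node 4: 1 child(ren)
  node 6: 0 child(ren)
  node 23: 2 child(ren)
  node 15: 0 child(ren)
  node 30: 2 child(ren)
  node 24: 0 child(ren)
  node 46: 0 child(ren)
Matching nodes: [10, 4, 23, 30]
Count of internal (non-leaf) nodes: 4


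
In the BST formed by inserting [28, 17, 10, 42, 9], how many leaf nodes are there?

Tree built from: [28, 17, 10, 42, 9]
Tree (level-order array): [28, 17, 42, 10, None, None, None, 9]
Rule: A leaf has 0 children.
Per-node child counts:
  node 28: 2 child(ren)
  node 17: 1 child(ren)
  node 10: 1 child(ren)
  node 9: 0 child(ren)
  node 42: 0 child(ren)
Matching nodes: [9, 42]
Count of leaf nodes: 2


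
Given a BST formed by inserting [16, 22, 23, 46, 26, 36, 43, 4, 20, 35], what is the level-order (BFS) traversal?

Tree insertion order: [16, 22, 23, 46, 26, 36, 43, 4, 20, 35]
Tree (level-order array): [16, 4, 22, None, None, 20, 23, None, None, None, 46, 26, None, None, 36, 35, 43]
BFS from the root, enqueuing left then right child of each popped node:
  queue [16] -> pop 16, enqueue [4, 22], visited so far: [16]
  queue [4, 22] -> pop 4, enqueue [none], visited so far: [16, 4]
  queue [22] -> pop 22, enqueue [20, 23], visited so far: [16, 4, 22]
  queue [20, 23] -> pop 20, enqueue [none], visited so far: [16, 4, 22, 20]
  queue [23] -> pop 23, enqueue [46], visited so far: [16, 4, 22, 20, 23]
  queue [46] -> pop 46, enqueue [26], visited so far: [16, 4, 22, 20, 23, 46]
  queue [26] -> pop 26, enqueue [36], visited so far: [16, 4, 22, 20, 23, 46, 26]
  queue [36] -> pop 36, enqueue [35, 43], visited so far: [16, 4, 22, 20, 23, 46, 26, 36]
  queue [35, 43] -> pop 35, enqueue [none], visited so far: [16, 4, 22, 20, 23, 46, 26, 36, 35]
  queue [43] -> pop 43, enqueue [none], visited so far: [16, 4, 22, 20, 23, 46, 26, 36, 35, 43]
Result: [16, 4, 22, 20, 23, 46, 26, 36, 35, 43]


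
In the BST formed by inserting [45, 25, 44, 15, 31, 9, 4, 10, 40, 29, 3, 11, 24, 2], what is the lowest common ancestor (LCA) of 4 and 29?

Tree insertion order: [45, 25, 44, 15, 31, 9, 4, 10, 40, 29, 3, 11, 24, 2]
Tree (level-order array): [45, 25, None, 15, 44, 9, 24, 31, None, 4, 10, None, None, 29, 40, 3, None, None, 11, None, None, None, None, 2]
In a BST, the LCA of p=4, q=29 is the first node v on the
root-to-leaf path with p <= v <= q (go left if both < v, right if both > v).
Walk from root:
  at 45: both 4 and 29 < 45, go left
  at 25: 4 <= 25 <= 29, this is the LCA
LCA = 25


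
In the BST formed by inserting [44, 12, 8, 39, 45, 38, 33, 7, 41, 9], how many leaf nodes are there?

Tree built from: [44, 12, 8, 39, 45, 38, 33, 7, 41, 9]
Tree (level-order array): [44, 12, 45, 8, 39, None, None, 7, 9, 38, 41, None, None, None, None, 33]
Rule: A leaf has 0 children.
Per-node child counts:
  node 44: 2 child(ren)
  node 12: 2 child(ren)
  node 8: 2 child(ren)
  node 7: 0 child(ren)
  node 9: 0 child(ren)
  node 39: 2 child(ren)
  node 38: 1 child(ren)
  node 33: 0 child(ren)
  node 41: 0 child(ren)
  node 45: 0 child(ren)
Matching nodes: [7, 9, 33, 41, 45]
Count of leaf nodes: 5


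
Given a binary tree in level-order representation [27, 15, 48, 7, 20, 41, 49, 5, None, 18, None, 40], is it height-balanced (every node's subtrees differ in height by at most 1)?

Tree (level-order array): [27, 15, 48, 7, 20, 41, 49, 5, None, 18, None, 40]
Definition: a tree is height-balanced if, at every node, |h(left) - h(right)| <= 1 (empty subtree has height -1).
Bottom-up per-node check:
  node 5: h_left=-1, h_right=-1, diff=0 [OK], height=0
  node 7: h_left=0, h_right=-1, diff=1 [OK], height=1
  node 18: h_left=-1, h_right=-1, diff=0 [OK], height=0
  node 20: h_left=0, h_right=-1, diff=1 [OK], height=1
  node 15: h_left=1, h_right=1, diff=0 [OK], height=2
  node 40: h_left=-1, h_right=-1, diff=0 [OK], height=0
  node 41: h_left=0, h_right=-1, diff=1 [OK], height=1
  node 49: h_left=-1, h_right=-1, diff=0 [OK], height=0
  node 48: h_left=1, h_right=0, diff=1 [OK], height=2
  node 27: h_left=2, h_right=2, diff=0 [OK], height=3
All nodes satisfy the balance condition.
Result: Balanced


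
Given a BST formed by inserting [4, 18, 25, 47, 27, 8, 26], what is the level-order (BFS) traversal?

Tree insertion order: [4, 18, 25, 47, 27, 8, 26]
Tree (level-order array): [4, None, 18, 8, 25, None, None, None, 47, 27, None, 26]
BFS from the root, enqueuing left then right child of each popped node:
  queue [4] -> pop 4, enqueue [18], visited so far: [4]
  queue [18] -> pop 18, enqueue [8, 25], visited so far: [4, 18]
  queue [8, 25] -> pop 8, enqueue [none], visited so far: [4, 18, 8]
  queue [25] -> pop 25, enqueue [47], visited so far: [4, 18, 8, 25]
  queue [47] -> pop 47, enqueue [27], visited so far: [4, 18, 8, 25, 47]
  queue [27] -> pop 27, enqueue [26], visited so far: [4, 18, 8, 25, 47, 27]
  queue [26] -> pop 26, enqueue [none], visited so far: [4, 18, 8, 25, 47, 27, 26]
Result: [4, 18, 8, 25, 47, 27, 26]


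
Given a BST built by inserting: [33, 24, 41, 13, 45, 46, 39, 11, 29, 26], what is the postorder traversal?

Tree insertion order: [33, 24, 41, 13, 45, 46, 39, 11, 29, 26]
Tree (level-order array): [33, 24, 41, 13, 29, 39, 45, 11, None, 26, None, None, None, None, 46]
Postorder traversal: [11, 13, 26, 29, 24, 39, 46, 45, 41, 33]


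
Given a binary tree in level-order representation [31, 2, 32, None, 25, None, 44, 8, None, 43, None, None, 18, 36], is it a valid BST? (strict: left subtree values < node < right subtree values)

Level-order array: [31, 2, 32, None, 25, None, 44, 8, None, 43, None, None, 18, 36]
Validate using subtree bounds (lo, hi): at each node, require lo < value < hi,
then recurse left with hi=value and right with lo=value.
Preorder trace (stopping at first violation):
  at node 31 with bounds (-inf, +inf): OK
  at node 2 with bounds (-inf, 31): OK
  at node 25 with bounds (2, 31): OK
  at node 8 with bounds (2, 25): OK
  at node 18 with bounds (8, 25): OK
  at node 32 with bounds (31, +inf): OK
  at node 44 with bounds (32, +inf): OK
  at node 43 with bounds (32, 44): OK
  at node 36 with bounds (32, 43): OK
No violation found at any node.
Result: Valid BST


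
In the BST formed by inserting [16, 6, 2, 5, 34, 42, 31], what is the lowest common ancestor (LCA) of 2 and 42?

Tree insertion order: [16, 6, 2, 5, 34, 42, 31]
Tree (level-order array): [16, 6, 34, 2, None, 31, 42, None, 5]
In a BST, the LCA of p=2, q=42 is the first node v on the
root-to-leaf path with p <= v <= q (go left if both < v, right if both > v).
Walk from root:
  at 16: 2 <= 16 <= 42, this is the LCA
LCA = 16


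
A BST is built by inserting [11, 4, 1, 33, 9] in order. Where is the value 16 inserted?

Starting tree (level order): [11, 4, 33, 1, 9]
Insertion path: 11 -> 33
Result: insert 16 as left child of 33
Final tree (level order): [11, 4, 33, 1, 9, 16]


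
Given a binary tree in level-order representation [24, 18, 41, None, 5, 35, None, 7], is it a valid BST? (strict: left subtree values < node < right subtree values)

Level-order array: [24, 18, 41, None, 5, 35, None, 7]
Validate using subtree bounds (lo, hi): at each node, require lo < value < hi,
then recurse left with hi=value and right with lo=value.
Preorder trace (stopping at first violation):
  at node 24 with bounds (-inf, +inf): OK
  at node 18 with bounds (-inf, 24): OK
  at node 5 with bounds (18, 24): VIOLATION
Node 5 violates its bound: not (18 < 5 < 24).
Result: Not a valid BST


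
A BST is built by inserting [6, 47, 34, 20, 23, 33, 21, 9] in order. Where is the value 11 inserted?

Starting tree (level order): [6, None, 47, 34, None, 20, None, 9, 23, None, None, 21, 33]
Insertion path: 6 -> 47 -> 34 -> 20 -> 9
Result: insert 11 as right child of 9
Final tree (level order): [6, None, 47, 34, None, 20, None, 9, 23, None, 11, 21, 33]


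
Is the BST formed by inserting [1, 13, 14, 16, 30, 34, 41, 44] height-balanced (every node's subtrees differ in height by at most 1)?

Tree (level-order array): [1, None, 13, None, 14, None, 16, None, 30, None, 34, None, 41, None, 44]
Definition: a tree is height-balanced if, at every node, |h(left) - h(right)| <= 1 (empty subtree has height -1).
Bottom-up per-node check:
  node 44: h_left=-1, h_right=-1, diff=0 [OK], height=0
  node 41: h_left=-1, h_right=0, diff=1 [OK], height=1
  node 34: h_left=-1, h_right=1, diff=2 [FAIL (|-1-1|=2 > 1)], height=2
  node 30: h_left=-1, h_right=2, diff=3 [FAIL (|-1-2|=3 > 1)], height=3
  node 16: h_left=-1, h_right=3, diff=4 [FAIL (|-1-3|=4 > 1)], height=4
  node 14: h_left=-1, h_right=4, diff=5 [FAIL (|-1-4|=5 > 1)], height=5
  node 13: h_left=-1, h_right=5, diff=6 [FAIL (|-1-5|=6 > 1)], height=6
  node 1: h_left=-1, h_right=6, diff=7 [FAIL (|-1-6|=7 > 1)], height=7
Node 34 violates the condition: |-1 - 1| = 2 > 1.
Result: Not balanced
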